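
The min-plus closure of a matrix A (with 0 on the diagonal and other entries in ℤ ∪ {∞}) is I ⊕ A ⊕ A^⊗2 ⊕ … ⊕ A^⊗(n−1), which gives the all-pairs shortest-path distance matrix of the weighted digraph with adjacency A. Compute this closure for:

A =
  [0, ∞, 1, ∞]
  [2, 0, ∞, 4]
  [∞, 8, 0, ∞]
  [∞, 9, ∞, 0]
Closure =
  [0, 9, 1, 13]
  [2, 0, 3, 4]
  [10, 8, 0, 12]
  [11, 9, 12, 0]

This is the Floyd-Warshall all-pairs shortest-path computation. For each intermediate vertex k = 0, 1, …, 3, update dist[i][j] ← min(dist[i][j], dist[i][k] + dist[k][j]). The final matrix gives, for each (i, j), the minimum total weight of any directed path from i to j (possibly empty when i = j).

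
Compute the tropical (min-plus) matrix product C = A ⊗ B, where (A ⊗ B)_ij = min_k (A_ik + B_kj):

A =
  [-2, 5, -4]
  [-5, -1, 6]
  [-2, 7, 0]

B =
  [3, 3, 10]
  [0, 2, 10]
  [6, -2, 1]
A ⊗ B =
  [1, -6, -3]
  [-2, -2, 5]
  [1, -2, 1]

Apply the min-plus product entry-by-entry:
  C[0][0] = min over k of (A[0][0] + B[0][0] = -2 + 3 = 1, A[0][1] + B[1][0] = 5 + 0 = 5, A[0][2] + B[2][0] = -4 + 6 = 2) = 1 (attained at k = 0)
  C[0][1] = min over k of (A[0][0] + B[0][1] = -2 + 3 = 1, A[0][1] + B[1][1] = 5 + 2 = 7, A[0][2] + B[2][1] = -4 + -2 = -6) = -6 (attained at k = 2)
  C[0][2] = min over k of (A[0][0] + B[0][2] = -2 + 10 = 8, A[0][1] + B[1][2] = 5 + 10 = 15, A[0][2] + B[2][2] = -4 + 1 = -3) = -3 (attained at k = 2)
  C[1][0] = min over k of (A[1][0] + B[0][0] = -5 + 3 = -2, A[1][1] + B[1][0] = -1 + 0 = -1, A[1][2] + B[2][0] = 6 + 6 = 12) = -2 (attained at k = 0)
  C[1][1] = min over k of (A[1][0] + B[0][1] = -5 + 3 = -2, A[1][1] + B[1][1] = -1 + 2 = 1, A[1][2] + B[2][1] = 6 + -2 = 4) = -2 (attained at k = 0)
  C[1][2] = min over k of (A[1][0] + B[0][2] = -5 + 10 = 5, A[1][1] + B[1][2] = -1 + 10 = 9, A[1][2] + B[2][2] = 6 + 1 = 7) = 5 (attained at k = 0)
  C[2][0] = min over k of (A[2][0] + B[0][0] = -2 + 3 = 1, A[2][1] + B[1][0] = 7 + 0 = 7, A[2][2] + B[2][0] = 0 + 6 = 6) = 1 (attained at k = 0)
  C[2][1] = min over k of (A[2][0] + B[0][1] = -2 + 3 = 1, A[2][1] + B[1][1] = 7 + 2 = 9, A[2][2] + B[2][1] = 0 + -2 = -2) = -2 (attained at k = 2)
  C[2][2] = min over k of (A[2][0] + B[0][2] = -2 + 10 = 8, A[2][1] + B[1][2] = 7 + 10 = 17, A[2][2] + B[2][2] = 0 + 1 = 1) = 1 (attained at k = 2)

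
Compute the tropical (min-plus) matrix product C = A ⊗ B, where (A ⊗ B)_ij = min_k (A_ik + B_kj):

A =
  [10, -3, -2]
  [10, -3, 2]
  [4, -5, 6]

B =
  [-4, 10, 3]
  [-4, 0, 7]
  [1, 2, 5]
A ⊗ B =
  [-7, -3, 3]
  [-7, -3, 4]
  [-9, -5, 2]

Apply the min-plus product entry-by-entry:
  C[0][0] = min over k of (A[0][0] + B[0][0] = 10 + -4 = 6, A[0][1] + B[1][0] = -3 + -4 = -7, A[0][2] + B[2][0] = -2 + 1 = -1) = -7 (attained at k = 1)
  C[0][1] = min over k of (A[0][0] + B[0][1] = 10 + 10 = 20, A[0][1] + B[1][1] = -3 + 0 = -3, A[0][2] + B[2][1] = -2 + 2 = 0) = -3 (attained at k = 1)
  C[0][2] = min over k of (A[0][0] + B[0][2] = 10 + 3 = 13, A[0][1] + B[1][2] = -3 + 7 = 4, A[0][2] + B[2][2] = -2 + 5 = 3) = 3 (attained at k = 2)
  C[1][0] = min over k of (A[1][0] + B[0][0] = 10 + -4 = 6, A[1][1] + B[1][0] = -3 + -4 = -7, A[1][2] + B[2][0] = 2 + 1 = 3) = -7 (attained at k = 1)
  C[1][1] = min over k of (A[1][0] + B[0][1] = 10 + 10 = 20, A[1][1] + B[1][1] = -3 + 0 = -3, A[1][2] + B[2][1] = 2 + 2 = 4) = -3 (attained at k = 1)
  C[1][2] = min over k of (A[1][0] + B[0][2] = 10 + 3 = 13, A[1][1] + B[1][2] = -3 + 7 = 4, A[1][2] + B[2][2] = 2 + 5 = 7) = 4 (attained at k = 1)
  C[2][0] = min over k of (A[2][0] + B[0][0] = 4 + -4 = 0, A[2][1] + B[1][0] = -5 + -4 = -9, A[2][2] + B[2][0] = 6 + 1 = 7) = -9 (attained at k = 1)
  C[2][1] = min over k of (A[2][0] + B[0][1] = 4 + 10 = 14, A[2][1] + B[1][1] = -5 + 0 = -5, A[2][2] + B[2][1] = 6 + 2 = 8) = -5 (attained at k = 1)
  C[2][2] = min over k of (A[2][0] + B[0][2] = 4 + 3 = 7, A[2][1] + B[1][2] = -5 + 7 = 2, A[2][2] + B[2][2] = 6 + 5 = 11) = 2 (attained at k = 1)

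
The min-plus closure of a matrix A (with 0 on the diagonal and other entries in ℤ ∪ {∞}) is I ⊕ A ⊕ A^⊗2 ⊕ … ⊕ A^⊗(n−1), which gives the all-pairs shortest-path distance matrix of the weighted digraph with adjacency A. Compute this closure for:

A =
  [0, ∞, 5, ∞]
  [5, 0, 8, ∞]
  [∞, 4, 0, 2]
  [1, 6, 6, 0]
Closure =
  [0, 9, 5, 7]
  [5, 0, 8, 10]
  [3, 4, 0, 2]
  [1, 6, 6, 0]

This is the Floyd-Warshall all-pairs shortest-path computation. For each intermediate vertex k = 0, 1, …, 3, update dist[i][j] ← min(dist[i][j], dist[i][k] + dist[k][j]). The final matrix gives, for each (i, j), the minimum total weight of any directed path from i to j (possibly empty when i = j).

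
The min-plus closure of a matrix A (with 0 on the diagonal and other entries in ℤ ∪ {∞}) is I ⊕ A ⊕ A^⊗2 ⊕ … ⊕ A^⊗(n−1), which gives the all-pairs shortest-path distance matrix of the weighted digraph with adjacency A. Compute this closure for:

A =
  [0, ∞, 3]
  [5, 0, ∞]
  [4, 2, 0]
Closure =
  [0, 5, 3]
  [5, 0, 8]
  [4, 2, 0]

This is the Floyd-Warshall all-pairs shortest-path computation. For each intermediate vertex k = 0, 1, …, 2, update dist[i][j] ← min(dist[i][j], dist[i][k] + dist[k][j]). The final matrix gives, for each (i, j), the minimum total weight of any directed path from i to j (possibly empty when i = j).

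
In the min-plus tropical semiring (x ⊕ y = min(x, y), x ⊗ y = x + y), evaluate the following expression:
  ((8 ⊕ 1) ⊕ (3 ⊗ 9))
((8 ⊕ 1) ⊕ (3 ⊗ 9)) = 1

Expand innermost to outermost. Recall ⊕ takes the minimum of its arguments and ⊗ takes their sum. Working out the expression ((8 ⊕ 1) ⊕ (3 ⊗ 9)) gives 1.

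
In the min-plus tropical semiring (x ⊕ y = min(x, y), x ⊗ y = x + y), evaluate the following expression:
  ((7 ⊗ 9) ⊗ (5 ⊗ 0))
((7 ⊗ 9) ⊗ (5 ⊗ 0)) = 21

Expand innermost to outermost. Recall ⊕ takes the minimum of its arguments and ⊗ takes their sum. Working out the expression ((7 ⊗ 9) ⊗ (5 ⊗ 0)) gives 21.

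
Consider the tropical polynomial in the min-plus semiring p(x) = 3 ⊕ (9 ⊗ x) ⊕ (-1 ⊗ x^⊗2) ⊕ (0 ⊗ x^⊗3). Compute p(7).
p(7) = 3

A tropical monomial a ⊗ x^⊗i evaluates to a + i · x. Evaluating each term at x = 7:
  Term 0 contributes 3 + 0 · 7 = 3
  Term 1 contributes 9 + 1 · 7 = 16
  Term 2 contributes -1 + 2 · 7 = 13
  Term 3 contributes 0 + 3 · 7 = 21
p(7) = ⊕ of these = min[3, 16, 13, 21] = 3.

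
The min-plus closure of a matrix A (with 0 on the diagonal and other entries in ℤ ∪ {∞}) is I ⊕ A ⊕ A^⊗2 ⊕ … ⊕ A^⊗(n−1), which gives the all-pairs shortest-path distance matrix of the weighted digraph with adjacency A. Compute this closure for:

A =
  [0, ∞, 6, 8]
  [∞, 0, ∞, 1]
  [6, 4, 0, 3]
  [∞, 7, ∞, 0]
Closure =
  [0, 10, 6, 8]
  [∞, 0, ∞, 1]
  [6, 4, 0, 3]
  [∞, 7, ∞, 0]

This is the Floyd-Warshall all-pairs shortest-path computation. For each intermediate vertex k = 0, 1, …, 3, update dist[i][j] ← min(dist[i][j], dist[i][k] + dist[k][j]). The final matrix gives, for each (i, j), the minimum total weight of any directed path from i to j (possibly empty when i = j).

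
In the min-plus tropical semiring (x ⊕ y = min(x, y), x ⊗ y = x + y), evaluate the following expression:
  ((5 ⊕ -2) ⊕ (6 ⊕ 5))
((5 ⊕ -2) ⊕ (6 ⊕ 5)) = -2

Expand innermost to outermost. Recall ⊕ takes the minimum of its arguments and ⊗ takes their sum. Working out the expression ((5 ⊕ -2) ⊕ (6 ⊕ 5)) gives -2.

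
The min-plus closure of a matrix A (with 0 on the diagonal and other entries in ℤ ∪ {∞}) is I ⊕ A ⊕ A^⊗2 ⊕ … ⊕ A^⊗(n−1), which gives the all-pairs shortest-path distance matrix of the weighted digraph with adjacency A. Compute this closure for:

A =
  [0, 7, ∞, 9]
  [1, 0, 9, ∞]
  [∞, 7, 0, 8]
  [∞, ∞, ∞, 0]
Closure =
  [0, 7, 16, 9]
  [1, 0, 9, 10]
  [8, 7, 0, 8]
  [∞, ∞, ∞, 0]

This is the Floyd-Warshall all-pairs shortest-path computation. For each intermediate vertex k = 0, 1, …, 3, update dist[i][j] ← min(dist[i][j], dist[i][k] + dist[k][j]). The final matrix gives, for each (i, j), the minimum total weight of any directed path from i to j (possibly empty when i = j).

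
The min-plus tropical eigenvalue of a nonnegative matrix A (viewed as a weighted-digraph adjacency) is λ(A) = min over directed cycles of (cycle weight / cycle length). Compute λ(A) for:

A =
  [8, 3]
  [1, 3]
λ(A) = 2

Enumerate directed cycles and compute their means (weight / length). Sample:
  cycle 0 → 0: weight = 8, length = 1, mean = 8/1 ≈ 8.000
  cycle 1 → 1: weight = 3, length = 1, mean = 3/1 ≈ 3.000
  cycle 0 → 1 → 0: weight = 4, length = 2, mean = 4/2 ≈ 2.000
  cycle 1 → 0 → 1: weight = 4, length = 2, mean = 4/2 ≈ 2.000
Minimum mean = 2.000, attained e.g. along the cycle 0 → 1 → 0 with weight 4 and length 2. So λ(A) = 4/2 = 2.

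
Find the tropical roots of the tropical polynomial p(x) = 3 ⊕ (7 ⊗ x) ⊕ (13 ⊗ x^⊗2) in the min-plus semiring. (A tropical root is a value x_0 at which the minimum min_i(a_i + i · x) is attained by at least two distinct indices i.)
Roots: {-6, -4}

Each tropical root is a break point of the lower envelope of the lines y = a_i + i · x (there are 3 lines, with slopes 0, 1, ..., 2). Only the lines that attain the minimum somewhere contribute to roots; other lines are dominated. Here the surviving (envelope) indices are i = 2, i = 1, i = 0.
Intersections between consecutive envelope lines give the roots: for adjacent envelope indices i < j the intersection is x = (a_i − a_j) / (j − i). Reading off the sorted break points: {-6, -4}.
Verification: at each break x_0, at least two indices attain the minimum of min_i(a_i + i · x_0).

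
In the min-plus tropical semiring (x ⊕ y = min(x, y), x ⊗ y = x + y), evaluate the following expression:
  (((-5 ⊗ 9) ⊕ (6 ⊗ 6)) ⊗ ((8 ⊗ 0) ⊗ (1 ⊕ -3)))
(((-5 ⊗ 9) ⊕ (6 ⊗ 6)) ⊗ ((8 ⊗ 0) ⊗ (1 ⊕ -3))) = 9

Expand innermost to outermost. Recall ⊕ takes the minimum of its arguments and ⊗ takes their sum. Working out the expression (((-5 ⊗ 9) ⊕ (6 ⊗ 6)) ⊗ ((8 ⊗ 0) ⊗ (1 ⊕ -3))) gives 9.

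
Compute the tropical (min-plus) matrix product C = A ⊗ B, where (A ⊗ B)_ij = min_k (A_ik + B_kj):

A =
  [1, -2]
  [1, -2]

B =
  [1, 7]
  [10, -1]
A ⊗ B =
  [2, -3]
  [2, -3]

Apply the min-plus product entry-by-entry:
  C[0][0] = min over k of (A[0][0] + B[0][0] = 1 + 1 = 2, A[0][1] + B[1][0] = -2 + 10 = 8) = 2 (attained at k = 0)
  C[0][1] = min over k of (A[0][0] + B[0][1] = 1 + 7 = 8, A[0][1] + B[1][1] = -2 + -1 = -3) = -3 (attained at k = 1)
  C[1][0] = min over k of (A[1][0] + B[0][0] = 1 + 1 = 2, A[1][1] + B[1][0] = -2 + 10 = 8) = 2 (attained at k = 0)
  C[1][1] = min over k of (A[1][0] + B[0][1] = 1 + 7 = 8, A[1][1] + B[1][1] = -2 + -1 = -3) = -3 (attained at k = 1)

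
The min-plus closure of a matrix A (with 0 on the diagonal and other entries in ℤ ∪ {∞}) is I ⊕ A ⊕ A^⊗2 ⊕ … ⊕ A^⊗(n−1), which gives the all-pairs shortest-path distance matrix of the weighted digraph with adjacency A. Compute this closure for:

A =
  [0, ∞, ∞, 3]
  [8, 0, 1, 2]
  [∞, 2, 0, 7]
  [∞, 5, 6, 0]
Closure =
  [0, 8, 9, 3]
  [8, 0, 1, 2]
  [10, 2, 0, 4]
  [13, 5, 6, 0]

This is the Floyd-Warshall all-pairs shortest-path computation. For each intermediate vertex k = 0, 1, …, 3, update dist[i][j] ← min(dist[i][j], dist[i][k] + dist[k][j]). The final matrix gives, for each (i, j), the minimum total weight of any directed path from i to j (possibly empty when i = j).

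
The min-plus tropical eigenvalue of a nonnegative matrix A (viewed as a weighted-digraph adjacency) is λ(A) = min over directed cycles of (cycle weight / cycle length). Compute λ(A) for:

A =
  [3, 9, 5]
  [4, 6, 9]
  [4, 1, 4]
λ(A) = 3

Enumerate directed cycles and compute their means (weight / length). Sample:
  cycle 0 → 0: weight = 3, length = 1, mean = 3/1 ≈ 3.000
  cycle 1 → 1: weight = 6, length = 1, mean = 6/1 ≈ 6.000
  cycle 2 → 2: weight = 4, length = 1, mean = 4/1 ≈ 4.000
  cycle 0 → 1 → 0: weight = 13, length = 2, mean = 13/2 ≈ 6.500
  cycle 0 → 2 → 0: weight = 9, length = 2, mean = 9/2 ≈ 4.500
  cycle 1 → 0 → 1: weight = 13, length = 2, mean = 13/2 ≈ 6.500
Minimum mean = 3.000, attained e.g. along the cycle 0 → 0 with weight 3 and length 1. So λ(A) = 3/1 = 3.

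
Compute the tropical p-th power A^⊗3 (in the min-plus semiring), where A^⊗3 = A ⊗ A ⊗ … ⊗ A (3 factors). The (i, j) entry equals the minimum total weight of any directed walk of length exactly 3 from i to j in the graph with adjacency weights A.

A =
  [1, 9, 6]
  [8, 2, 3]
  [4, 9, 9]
A^⊗3 =
  [3, 11, 8]
  [8, 6, 7]
  [6, 13, 11]

Each entry (A^⊗3)_ij equals the minimum over all length-3 walks i = v_0 → v_1 → … → v_3 = j of Σ_t A[v_t][v_{t+1}]. For example, for (i, j) = (0, 2) we minimise over 9 possible intermediate vertex sequences; the minimum is 8, attained along the walk 0 → 0 → 0 → 2.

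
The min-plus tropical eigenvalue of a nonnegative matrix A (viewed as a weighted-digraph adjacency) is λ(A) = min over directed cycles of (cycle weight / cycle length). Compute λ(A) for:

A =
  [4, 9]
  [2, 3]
λ(A) = 3

Enumerate directed cycles and compute their means (weight / length). Sample:
  cycle 0 → 0: weight = 4, length = 1, mean = 4/1 ≈ 4.000
  cycle 1 → 1: weight = 3, length = 1, mean = 3/1 ≈ 3.000
  cycle 0 → 1 → 0: weight = 11, length = 2, mean = 11/2 ≈ 5.500
  cycle 1 → 0 → 1: weight = 11, length = 2, mean = 11/2 ≈ 5.500
Minimum mean = 3.000, attained e.g. along the cycle 1 → 1 with weight 3 and length 1. So λ(A) = 3/1 = 3.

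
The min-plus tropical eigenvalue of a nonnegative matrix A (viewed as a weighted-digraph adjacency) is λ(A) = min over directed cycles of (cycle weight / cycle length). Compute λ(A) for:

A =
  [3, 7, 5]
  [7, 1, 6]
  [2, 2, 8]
λ(A) = 1

Enumerate directed cycles and compute their means (weight / length). Sample:
  cycle 0 → 0: weight = 3, length = 1, mean = 3/1 ≈ 3.000
  cycle 1 → 1: weight = 1, length = 1, mean = 1/1 ≈ 1.000
  cycle 2 → 2: weight = 8, length = 1, mean = 8/1 ≈ 8.000
  cycle 0 → 1 → 0: weight = 14, length = 2, mean = 14/2 ≈ 7.000
  cycle 0 → 2 → 0: weight = 7, length = 2, mean = 7/2 ≈ 3.500
  cycle 1 → 0 → 1: weight = 14, length = 2, mean = 14/2 ≈ 7.000
Minimum mean = 1.000, attained e.g. along the cycle 1 → 1 with weight 1 and length 1. So λ(A) = 1/1 = 1.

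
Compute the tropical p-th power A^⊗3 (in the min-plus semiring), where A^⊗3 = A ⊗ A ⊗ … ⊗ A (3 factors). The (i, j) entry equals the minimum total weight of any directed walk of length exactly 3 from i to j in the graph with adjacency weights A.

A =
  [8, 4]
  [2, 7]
A^⊗3 =
  [13, 10]
  [8, 13]

Each entry (A^⊗3)_ij equals the minimum over all length-3 walks i = v_0 → v_1 → … → v_3 = j of Σ_t A[v_t][v_{t+1}]. For example, for (i, j) = (0, 1) we minimise over 4 possible intermediate vertex sequences; the minimum is 10, attained along the walk 0 → 1 → 0 → 1.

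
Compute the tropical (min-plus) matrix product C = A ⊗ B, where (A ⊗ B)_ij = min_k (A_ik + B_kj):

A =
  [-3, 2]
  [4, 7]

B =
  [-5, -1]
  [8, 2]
A ⊗ B =
  [-8, -4]
  [-1, 3]

Apply the min-plus product entry-by-entry:
  C[0][0] = min over k of (A[0][0] + B[0][0] = -3 + -5 = -8, A[0][1] + B[1][0] = 2 + 8 = 10) = -8 (attained at k = 0)
  C[0][1] = min over k of (A[0][0] + B[0][1] = -3 + -1 = -4, A[0][1] + B[1][1] = 2 + 2 = 4) = -4 (attained at k = 0)
  C[1][0] = min over k of (A[1][0] + B[0][0] = 4 + -5 = -1, A[1][1] + B[1][0] = 7 + 8 = 15) = -1 (attained at k = 0)
  C[1][1] = min over k of (A[1][0] + B[0][1] = 4 + -1 = 3, A[1][1] + B[1][1] = 7 + 2 = 9) = 3 (attained at k = 0)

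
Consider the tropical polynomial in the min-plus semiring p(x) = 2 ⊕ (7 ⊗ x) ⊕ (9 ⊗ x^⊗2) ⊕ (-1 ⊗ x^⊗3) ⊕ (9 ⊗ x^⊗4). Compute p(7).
p(7) = 2

A tropical monomial a ⊗ x^⊗i evaluates to a + i · x. Evaluating each term at x = 7:
  Term 0 contributes 2 + 0 · 7 = 2
  Term 1 contributes 7 + 1 · 7 = 14
  Term 2 contributes 9 + 2 · 7 = 23
  Term 3 contributes -1 + 3 · 7 = 20
  Term 4 contributes 9 + 4 · 7 = 37
p(7) = ⊕ of these = min[2, 14, 23, 20, 37] = 2.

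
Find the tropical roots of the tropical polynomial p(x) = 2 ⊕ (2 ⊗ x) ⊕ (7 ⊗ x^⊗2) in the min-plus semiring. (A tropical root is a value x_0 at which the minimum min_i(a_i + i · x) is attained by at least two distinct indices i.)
Roots: {-5, 0}

Each tropical root is a break point of the lower envelope of the lines y = a_i + i · x (there are 3 lines, with slopes 0, 1, ..., 2). Only the lines that attain the minimum somewhere contribute to roots; other lines are dominated. Here the surviving (envelope) indices are i = 2, i = 1, i = 0.
Intersections between consecutive envelope lines give the roots: for adjacent envelope indices i < j the intersection is x = (a_i − a_j) / (j − i). Reading off the sorted break points: {-5, 0}.
Verification: at each break x_0, at least two indices attain the minimum of min_i(a_i + i · x_0).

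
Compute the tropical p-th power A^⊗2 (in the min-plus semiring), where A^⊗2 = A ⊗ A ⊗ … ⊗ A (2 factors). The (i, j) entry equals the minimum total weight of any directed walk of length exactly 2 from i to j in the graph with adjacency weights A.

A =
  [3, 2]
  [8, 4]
A^⊗2 =
  [6, 5]
  [11, 8]

Each entry (A^⊗2)_ij equals the minimum over all length-2 walks i = v_0 → v_1 → … → v_2 = j of Σ_t A[v_t][v_{t+1}]. For example, for (i, j) = (0, 1) we minimise over 2 possible intermediate vertex sequences; the minimum is 5, attained along the walk 0 → 0 → 1.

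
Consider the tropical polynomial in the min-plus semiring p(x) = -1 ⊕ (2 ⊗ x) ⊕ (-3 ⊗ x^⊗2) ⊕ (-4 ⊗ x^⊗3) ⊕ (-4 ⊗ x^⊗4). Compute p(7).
p(7) = -1

A tropical monomial a ⊗ x^⊗i evaluates to a + i · x. Evaluating each term at x = 7:
  Term 0 contributes -1 + 0 · 7 = -1
  Term 1 contributes 2 + 1 · 7 = 9
  Term 2 contributes -3 + 2 · 7 = 11
  Term 3 contributes -4 + 3 · 7 = 17
  Term 4 contributes -4 + 4 · 7 = 24
p(7) = ⊕ of these = min[-1, 9, 11, 17, 24] = -1.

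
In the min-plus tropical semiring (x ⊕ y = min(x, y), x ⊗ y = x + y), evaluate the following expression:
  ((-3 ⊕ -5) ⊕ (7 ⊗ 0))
((-3 ⊕ -5) ⊕ (7 ⊗ 0)) = -5

Expand innermost to outermost. Recall ⊕ takes the minimum of its arguments and ⊗ takes their sum. Working out the expression ((-3 ⊕ -5) ⊕ (7 ⊗ 0)) gives -5.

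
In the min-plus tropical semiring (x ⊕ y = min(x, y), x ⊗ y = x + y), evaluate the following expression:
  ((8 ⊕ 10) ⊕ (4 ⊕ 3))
((8 ⊕ 10) ⊕ (4 ⊕ 3)) = 3

Expand innermost to outermost. Recall ⊕ takes the minimum of its arguments and ⊗ takes their sum. Working out the expression ((8 ⊕ 10) ⊕ (4 ⊕ 3)) gives 3.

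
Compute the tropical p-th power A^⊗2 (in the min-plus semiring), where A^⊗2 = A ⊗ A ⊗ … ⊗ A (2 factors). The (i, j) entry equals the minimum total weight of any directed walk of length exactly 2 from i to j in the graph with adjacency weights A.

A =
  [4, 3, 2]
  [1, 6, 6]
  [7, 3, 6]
A^⊗2 =
  [4, 5, 6]
  [5, 4, 3]
  [4, 9, 9]

Each entry (A^⊗2)_ij equals the minimum over all length-2 walks i = v_0 → v_1 → … → v_2 = j of Σ_t A[v_t][v_{t+1}]. For example, for (i, j) = (0, 2) we minimise over 3 possible intermediate vertex sequences; the minimum is 6, attained along the walk 0 → 0 → 2.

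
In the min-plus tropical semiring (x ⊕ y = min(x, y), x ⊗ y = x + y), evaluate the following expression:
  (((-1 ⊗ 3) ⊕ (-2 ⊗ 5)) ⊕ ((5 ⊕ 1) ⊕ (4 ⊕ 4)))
(((-1 ⊗ 3) ⊕ (-2 ⊗ 5)) ⊕ ((5 ⊕ 1) ⊕ (4 ⊕ 4))) = 1

Expand innermost to outermost. Recall ⊕ takes the minimum of its arguments and ⊗ takes their sum. Working out the expression (((-1 ⊗ 3) ⊕ (-2 ⊗ 5)) ⊕ ((5 ⊕ 1) ⊕ (4 ⊕ 4))) gives 1.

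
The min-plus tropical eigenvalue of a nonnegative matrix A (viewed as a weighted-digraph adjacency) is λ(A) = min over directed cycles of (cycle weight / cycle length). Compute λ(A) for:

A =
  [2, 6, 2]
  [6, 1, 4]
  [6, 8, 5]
λ(A) = 1

Enumerate directed cycles and compute their means (weight / length). Sample:
  cycle 0 → 0: weight = 2, length = 1, mean = 2/1 ≈ 2.000
  cycle 1 → 1: weight = 1, length = 1, mean = 1/1 ≈ 1.000
  cycle 2 → 2: weight = 5, length = 1, mean = 5/1 ≈ 5.000
  cycle 0 → 1 → 0: weight = 12, length = 2, mean = 12/2 ≈ 6.000
  cycle 0 → 2 → 0: weight = 8, length = 2, mean = 8/2 ≈ 4.000
  cycle 1 → 0 → 1: weight = 12, length = 2, mean = 12/2 ≈ 6.000
Minimum mean = 1.000, attained e.g. along the cycle 1 → 1 with weight 1 and length 1. So λ(A) = 1/1 = 1.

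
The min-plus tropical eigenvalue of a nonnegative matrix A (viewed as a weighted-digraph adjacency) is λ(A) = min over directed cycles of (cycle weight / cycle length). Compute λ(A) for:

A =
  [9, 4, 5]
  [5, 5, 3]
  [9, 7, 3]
λ(A) = 3

Enumerate directed cycles and compute their means (weight / length). Sample:
  cycle 0 → 0: weight = 9, length = 1, mean = 9/1 ≈ 9.000
  cycle 1 → 1: weight = 5, length = 1, mean = 5/1 ≈ 5.000
  cycle 2 → 2: weight = 3, length = 1, mean = 3/1 ≈ 3.000
  cycle 0 → 1 → 0: weight = 9, length = 2, mean = 9/2 ≈ 4.500
  cycle 0 → 2 → 0: weight = 14, length = 2, mean = 14/2 ≈ 7.000
  cycle 1 → 0 → 1: weight = 9, length = 2, mean = 9/2 ≈ 4.500
Minimum mean = 3.000, attained e.g. along the cycle 2 → 2 with weight 3 and length 1. So λ(A) = 3/1 = 3.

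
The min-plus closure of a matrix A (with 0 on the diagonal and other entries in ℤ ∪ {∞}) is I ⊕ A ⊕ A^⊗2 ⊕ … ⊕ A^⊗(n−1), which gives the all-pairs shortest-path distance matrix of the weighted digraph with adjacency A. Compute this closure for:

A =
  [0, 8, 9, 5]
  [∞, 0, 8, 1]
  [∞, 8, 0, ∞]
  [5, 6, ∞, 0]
Closure =
  [0, 8, 9, 5]
  [6, 0, 8, 1]
  [14, 8, 0, 9]
  [5, 6, 14, 0]

This is the Floyd-Warshall all-pairs shortest-path computation. For each intermediate vertex k = 0, 1, …, 3, update dist[i][j] ← min(dist[i][j], dist[i][k] + dist[k][j]). The final matrix gives, for each (i, j), the minimum total weight of any directed path from i to j (possibly empty when i = j).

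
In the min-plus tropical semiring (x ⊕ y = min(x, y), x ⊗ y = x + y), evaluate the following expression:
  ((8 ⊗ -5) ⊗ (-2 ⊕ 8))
((8 ⊗ -5) ⊗ (-2 ⊕ 8)) = 1

Expand innermost to outermost. Recall ⊕ takes the minimum of its arguments and ⊗ takes their sum. Working out the expression ((8 ⊗ -5) ⊗ (-2 ⊕ 8)) gives 1.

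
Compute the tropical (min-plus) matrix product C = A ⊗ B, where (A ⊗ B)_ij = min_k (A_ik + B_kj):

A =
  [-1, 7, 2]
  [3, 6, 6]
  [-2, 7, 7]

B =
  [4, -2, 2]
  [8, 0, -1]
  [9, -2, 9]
A ⊗ B =
  [3, -3, 1]
  [7, 1, 5]
  [2, -4, 0]

Apply the min-plus product entry-by-entry:
  C[0][0] = min over k of (A[0][0] + B[0][0] = -1 + 4 = 3, A[0][1] + B[1][0] = 7 + 8 = 15, A[0][2] + B[2][0] = 2 + 9 = 11) = 3 (attained at k = 0)
  C[0][1] = min over k of (A[0][0] + B[0][1] = -1 + -2 = -3, A[0][1] + B[1][1] = 7 + 0 = 7, A[0][2] + B[2][1] = 2 + -2 = 0) = -3 (attained at k = 0)
  C[0][2] = min over k of (A[0][0] + B[0][2] = -1 + 2 = 1, A[0][1] + B[1][2] = 7 + -1 = 6, A[0][2] + B[2][2] = 2 + 9 = 11) = 1 (attained at k = 0)
  C[1][0] = min over k of (A[1][0] + B[0][0] = 3 + 4 = 7, A[1][1] + B[1][0] = 6 + 8 = 14, A[1][2] + B[2][0] = 6 + 9 = 15) = 7 (attained at k = 0)
  C[1][1] = min over k of (A[1][0] + B[0][1] = 3 + -2 = 1, A[1][1] + B[1][1] = 6 + 0 = 6, A[1][2] + B[2][1] = 6 + -2 = 4) = 1 (attained at k = 0)
  C[1][2] = min over k of (A[1][0] + B[0][2] = 3 + 2 = 5, A[1][1] + B[1][2] = 6 + -1 = 5, A[1][2] + B[2][2] = 6 + 9 = 15) = 5 (attained at k = 0)
  C[2][0] = min over k of (A[2][0] + B[0][0] = -2 + 4 = 2, A[2][1] + B[1][0] = 7 + 8 = 15, A[2][2] + B[2][0] = 7 + 9 = 16) = 2 (attained at k = 0)
  C[2][1] = min over k of (A[2][0] + B[0][1] = -2 + -2 = -4, A[2][1] + B[1][1] = 7 + 0 = 7, A[2][2] + B[2][1] = 7 + -2 = 5) = -4 (attained at k = 0)
  C[2][2] = min over k of (A[2][0] + B[0][2] = -2 + 2 = 0, A[2][1] + B[1][2] = 7 + -1 = 6, A[2][2] + B[2][2] = 7 + 9 = 16) = 0 (attained at k = 0)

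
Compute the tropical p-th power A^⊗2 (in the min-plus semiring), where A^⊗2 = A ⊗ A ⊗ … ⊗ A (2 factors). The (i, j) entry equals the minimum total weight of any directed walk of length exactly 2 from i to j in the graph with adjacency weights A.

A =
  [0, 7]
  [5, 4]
A^⊗2 =
  [0, 7]
  [5, 8]

Each entry (A^⊗2)_ij equals the minimum over all length-2 walks i = v_0 → v_1 → … → v_2 = j of Σ_t A[v_t][v_{t+1}]. For example, for (i, j) = (0, 1) we minimise over 2 possible intermediate vertex sequences; the minimum is 7, attained along the walk 0 → 0 → 1.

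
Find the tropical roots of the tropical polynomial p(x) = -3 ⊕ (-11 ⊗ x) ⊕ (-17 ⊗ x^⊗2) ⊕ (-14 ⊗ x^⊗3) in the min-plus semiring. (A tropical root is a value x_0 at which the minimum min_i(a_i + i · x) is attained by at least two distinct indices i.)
Roots: {-3, 6, 8}

Each tropical root is a break point of the lower envelope of the lines y = a_i + i · x (there are 4 lines, with slopes 0, 1, ..., 3). Only the lines that attain the minimum somewhere contribute to roots; other lines are dominated. Here the surviving (envelope) indices are i = 3, i = 2, i = 1, i = 0.
Intersections between consecutive envelope lines give the roots: for adjacent envelope indices i < j the intersection is x = (a_i − a_j) / (j − i). Reading off the sorted break points: {-3, 6, 8}.
Verification: at each break x_0, at least two indices attain the minimum of min_i(a_i + i · x_0).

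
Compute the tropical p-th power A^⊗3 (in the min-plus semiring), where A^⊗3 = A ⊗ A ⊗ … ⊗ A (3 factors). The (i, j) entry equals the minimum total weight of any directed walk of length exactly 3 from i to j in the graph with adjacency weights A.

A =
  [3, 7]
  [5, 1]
A^⊗3 =
  [9, 9]
  [7, 3]

Each entry (A^⊗3)_ij equals the minimum over all length-3 walks i = v_0 → v_1 → … → v_3 = j of Σ_t A[v_t][v_{t+1}]. For example, for (i, j) = (0, 1) we minimise over 4 possible intermediate vertex sequences; the minimum is 9, attained along the walk 0 → 1 → 1 → 1.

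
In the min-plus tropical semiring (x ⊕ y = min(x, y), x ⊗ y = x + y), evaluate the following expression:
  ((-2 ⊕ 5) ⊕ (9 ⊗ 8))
((-2 ⊕ 5) ⊕ (9 ⊗ 8)) = -2

Expand innermost to outermost. Recall ⊕ takes the minimum of its arguments and ⊗ takes their sum. Working out the expression ((-2 ⊕ 5) ⊕ (9 ⊗ 8)) gives -2.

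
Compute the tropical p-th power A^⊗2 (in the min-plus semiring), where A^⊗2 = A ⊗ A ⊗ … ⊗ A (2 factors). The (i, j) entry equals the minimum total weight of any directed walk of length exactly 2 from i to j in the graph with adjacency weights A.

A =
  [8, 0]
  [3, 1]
A^⊗2 =
  [3, 1]
  [4, 2]

Each entry (A^⊗2)_ij equals the minimum over all length-2 walks i = v_0 → v_1 → … → v_2 = j of Σ_t A[v_t][v_{t+1}]. For example, for (i, j) = (0, 1) we minimise over 2 possible intermediate vertex sequences; the minimum is 1, attained along the walk 0 → 1 → 1.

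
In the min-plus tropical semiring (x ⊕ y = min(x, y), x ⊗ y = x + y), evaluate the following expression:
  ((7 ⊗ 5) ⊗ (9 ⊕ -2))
((7 ⊗ 5) ⊗ (9 ⊕ -2)) = 10

Expand innermost to outermost. Recall ⊕ takes the minimum of its arguments and ⊗ takes their sum. Working out the expression ((7 ⊗ 5) ⊗ (9 ⊕ -2)) gives 10.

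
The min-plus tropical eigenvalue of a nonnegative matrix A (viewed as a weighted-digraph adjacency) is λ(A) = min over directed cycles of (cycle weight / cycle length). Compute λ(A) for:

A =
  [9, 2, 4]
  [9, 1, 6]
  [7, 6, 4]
λ(A) = 1

Enumerate directed cycles and compute their means (weight / length). Sample:
  cycle 0 → 0: weight = 9, length = 1, mean = 9/1 ≈ 9.000
  cycle 1 → 1: weight = 1, length = 1, mean = 1/1 ≈ 1.000
  cycle 2 → 2: weight = 4, length = 1, mean = 4/1 ≈ 4.000
  cycle 0 → 1 → 0: weight = 11, length = 2, mean = 11/2 ≈ 5.500
  cycle 0 → 2 → 0: weight = 11, length = 2, mean = 11/2 ≈ 5.500
  cycle 1 → 0 → 1: weight = 11, length = 2, mean = 11/2 ≈ 5.500
Minimum mean = 1.000, attained e.g. along the cycle 1 → 1 with weight 1 and length 1. So λ(A) = 1/1 = 1.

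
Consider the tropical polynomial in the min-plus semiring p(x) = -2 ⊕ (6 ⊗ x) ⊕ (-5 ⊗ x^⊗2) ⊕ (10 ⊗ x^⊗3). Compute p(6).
p(6) = -2

A tropical monomial a ⊗ x^⊗i evaluates to a + i · x. Evaluating each term at x = 6:
  Term 0 contributes -2 + 0 · 6 = -2
  Term 1 contributes 6 + 1 · 6 = 12
  Term 2 contributes -5 + 2 · 6 = 7
  Term 3 contributes 10 + 3 · 6 = 28
p(6) = ⊕ of these = min[-2, 12, 7, 28] = -2.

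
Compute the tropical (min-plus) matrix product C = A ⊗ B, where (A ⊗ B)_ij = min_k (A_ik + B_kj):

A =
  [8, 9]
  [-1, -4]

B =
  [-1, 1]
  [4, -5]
A ⊗ B =
  [7, 4]
  [-2, -9]

Apply the min-plus product entry-by-entry:
  C[0][0] = min over k of (A[0][0] + B[0][0] = 8 + -1 = 7, A[0][1] + B[1][0] = 9 + 4 = 13) = 7 (attained at k = 0)
  C[0][1] = min over k of (A[0][0] + B[0][1] = 8 + 1 = 9, A[0][1] + B[1][1] = 9 + -5 = 4) = 4 (attained at k = 1)
  C[1][0] = min over k of (A[1][0] + B[0][0] = -1 + -1 = -2, A[1][1] + B[1][0] = -4 + 4 = 0) = -2 (attained at k = 0)
  C[1][1] = min over k of (A[1][0] + B[0][1] = -1 + 1 = 0, A[1][1] + B[1][1] = -4 + -5 = -9) = -9 (attained at k = 1)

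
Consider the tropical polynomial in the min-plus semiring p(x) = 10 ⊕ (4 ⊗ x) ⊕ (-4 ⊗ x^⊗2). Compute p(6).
p(6) = 8

A tropical monomial a ⊗ x^⊗i evaluates to a + i · x. Evaluating each term at x = 6:
  Term 0 contributes 10 + 0 · 6 = 10
  Term 1 contributes 4 + 1 · 6 = 10
  Term 2 contributes -4 + 2 · 6 = 8
p(6) = ⊕ of these = min[10, 10, 8] = 8.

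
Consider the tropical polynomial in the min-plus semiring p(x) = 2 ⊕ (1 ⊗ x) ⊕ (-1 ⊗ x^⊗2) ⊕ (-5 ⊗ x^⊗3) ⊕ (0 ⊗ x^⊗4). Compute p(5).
p(5) = 2

A tropical monomial a ⊗ x^⊗i evaluates to a + i · x. Evaluating each term at x = 5:
  Term 0 contributes 2 + 0 · 5 = 2
  Term 1 contributes 1 + 1 · 5 = 6
  Term 2 contributes -1 + 2 · 5 = 9
  Term 3 contributes -5 + 3 · 5 = 10
  Term 4 contributes 0 + 4 · 5 = 20
p(5) = ⊕ of these = min[2, 6, 9, 10, 20] = 2.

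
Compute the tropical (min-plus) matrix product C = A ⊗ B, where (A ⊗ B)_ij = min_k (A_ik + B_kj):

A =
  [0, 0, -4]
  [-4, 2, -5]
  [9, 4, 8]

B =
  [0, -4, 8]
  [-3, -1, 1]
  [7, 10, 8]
A ⊗ B =
  [-3, -4, 1]
  [-4, -8, 3]
  [1, 3, 5]

Apply the min-plus product entry-by-entry:
  C[0][0] = min over k of (A[0][0] + B[0][0] = 0 + 0 = 0, A[0][1] + B[1][0] = 0 + -3 = -3, A[0][2] + B[2][0] = -4 + 7 = 3) = -3 (attained at k = 1)
  C[0][1] = min over k of (A[0][0] + B[0][1] = 0 + -4 = -4, A[0][1] + B[1][1] = 0 + -1 = -1, A[0][2] + B[2][1] = -4 + 10 = 6) = -4 (attained at k = 0)
  C[0][2] = min over k of (A[0][0] + B[0][2] = 0 + 8 = 8, A[0][1] + B[1][2] = 0 + 1 = 1, A[0][2] + B[2][2] = -4 + 8 = 4) = 1 (attained at k = 1)
  C[1][0] = min over k of (A[1][0] + B[0][0] = -4 + 0 = -4, A[1][1] + B[1][0] = 2 + -3 = -1, A[1][2] + B[2][0] = -5 + 7 = 2) = -4 (attained at k = 0)
  C[1][1] = min over k of (A[1][0] + B[0][1] = -4 + -4 = -8, A[1][1] + B[1][1] = 2 + -1 = 1, A[1][2] + B[2][1] = -5 + 10 = 5) = -8 (attained at k = 0)
  C[1][2] = min over k of (A[1][0] + B[0][2] = -4 + 8 = 4, A[1][1] + B[1][2] = 2 + 1 = 3, A[1][2] + B[2][2] = -5 + 8 = 3) = 3 (attained at k = 1)
  C[2][0] = min over k of (A[2][0] + B[0][0] = 9 + 0 = 9, A[2][1] + B[1][0] = 4 + -3 = 1, A[2][2] + B[2][0] = 8 + 7 = 15) = 1 (attained at k = 1)
  C[2][1] = min over k of (A[2][0] + B[0][1] = 9 + -4 = 5, A[2][1] + B[1][1] = 4 + -1 = 3, A[2][2] + B[2][1] = 8 + 10 = 18) = 3 (attained at k = 1)
  C[2][2] = min over k of (A[2][0] + B[0][2] = 9 + 8 = 17, A[2][1] + B[1][2] = 4 + 1 = 5, A[2][2] + B[2][2] = 8 + 8 = 16) = 5 (attained at k = 1)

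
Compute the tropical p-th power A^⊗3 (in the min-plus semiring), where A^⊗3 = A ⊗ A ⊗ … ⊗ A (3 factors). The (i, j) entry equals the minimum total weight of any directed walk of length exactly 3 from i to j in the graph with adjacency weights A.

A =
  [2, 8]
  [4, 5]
A^⊗3 =
  [6, 12]
  [8, 14]

Each entry (A^⊗3)_ij equals the minimum over all length-3 walks i = v_0 → v_1 → … → v_3 = j of Σ_t A[v_t][v_{t+1}]. For example, for (i, j) = (0, 1) we minimise over 4 possible intermediate vertex sequences; the minimum is 12, attained along the walk 0 → 0 → 0 → 1.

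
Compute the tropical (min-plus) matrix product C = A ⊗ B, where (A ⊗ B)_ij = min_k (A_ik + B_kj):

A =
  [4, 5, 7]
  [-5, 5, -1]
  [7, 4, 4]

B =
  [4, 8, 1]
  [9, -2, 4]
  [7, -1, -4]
A ⊗ B =
  [8, 3, 3]
  [-1, -2, -5]
  [11, 2, 0]

Apply the min-plus product entry-by-entry:
  C[0][0] = min over k of (A[0][0] + B[0][0] = 4 + 4 = 8, A[0][1] + B[1][0] = 5 + 9 = 14, A[0][2] + B[2][0] = 7 + 7 = 14) = 8 (attained at k = 0)
  C[0][1] = min over k of (A[0][0] + B[0][1] = 4 + 8 = 12, A[0][1] + B[1][1] = 5 + -2 = 3, A[0][2] + B[2][1] = 7 + -1 = 6) = 3 (attained at k = 1)
  C[0][2] = min over k of (A[0][0] + B[0][2] = 4 + 1 = 5, A[0][1] + B[1][2] = 5 + 4 = 9, A[0][2] + B[2][2] = 7 + -4 = 3) = 3 (attained at k = 2)
  C[1][0] = min over k of (A[1][0] + B[0][0] = -5 + 4 = -1, A[1][1] + B[1][0] = 5 + 9 = 14, A[1][2] + B[2][0] = -1 + 7 = 6) = -1 (attained at k = 0)
  C[1][1] = min over k of (A[1][0] + B[0][1] = -5 + 8 = 3, A[1][1] + B[1][1] = 5 + -2 = 3, A[1][2] + B[2][1] = -1 + -1 = -2) = -2 (attained at k = 2)
  C[1][2] = min over k of (A[1][0] + B[0][2] = -5 + 1 = -4, A[1][1] + B[1][2] = 5 + 4 = 9, A[1][2] + B[2][2] = -1 + -4 = -5) = -5 (attained at k = 2)
  C[2][0] = min over k of (A[2][0] + B[0][0] = 7 + 4 = 11, A[2][1] + B[1][0] = 4 + 9 = 13, A[2][2] + B[2][0] = 4 + 7 = 11) = 11 (attained at k = 0)
  C[2][1] = min over k of (A[2][0] + B[0][1] = 7 + 8 = 15, A[2][1] + B[1][1] = 4 + -2 = 2, A[2][2] + B[2][1] = 4 + -1 = 3) = 2 (attained at k = 1)
  C[2][2] = min over k of (A[2][0] + B[0][2] = 7 + 1 = 8, A[2][1] + B[1][2] = 4 + 4 = 8, A[2][2] + B[2][2] = 4 + -4 = 0) = 0 (attained at k = 2)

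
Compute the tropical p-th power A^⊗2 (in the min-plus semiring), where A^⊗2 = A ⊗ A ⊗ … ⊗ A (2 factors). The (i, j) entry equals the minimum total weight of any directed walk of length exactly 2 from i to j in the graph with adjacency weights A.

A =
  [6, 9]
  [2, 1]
A^⊗2 =
  [11, 10]
  [3, 2]

Each entry (A^⊗2)_ij equals the minimum over all length-2 walks i = v_0 → v_1 → … → v_2 = j of Σ_t A[v_t][v_{t+1}]. For example, for (i, j) = (0, 1) we minimise over 2 possible intermediate vertex sequences; the minimum is 10, attained along the walk 0 → 1 → 1.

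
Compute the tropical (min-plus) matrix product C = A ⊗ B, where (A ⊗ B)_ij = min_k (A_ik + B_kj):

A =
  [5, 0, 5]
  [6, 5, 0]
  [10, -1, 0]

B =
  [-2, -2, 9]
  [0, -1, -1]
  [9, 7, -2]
A ⊗ B =
  [0, -1, -1]
  [4, 4, -2]
  [-1, -2, -2]

Apply the min-plus product entry-by-entry:
  C[0][0] = min over k of (A[0][0] + B[0][0] = 5 + -2 = 3, A[0][1] + B[1][0] = 0 + 0 = 0, A[0][2] + B[2][0] = 5 + 9 = 14) = 0 (attained at k = 1)
  C[0][1] = min over k of (A[0][0] + B[0][1] = 5 + -2 = 3, A[0][1] + B[1][1] = 0 + -1 = -1, A[0][2] + B[2][1] = 5 + 7 = 12) = -1 (attained at k = 1)
  C[0][2] = min over k of (A[0][0] + B[0][2] = 5 + 9 = 14, A[0][1] + B[1][2] = 0 + -1 = -1, A[0][2] + B[2][2] = 5 + -2 = 3) = -1 (attained at k = 1)
  C[1][0] = min over k of (A[1][0] + B[0][0] = 6 + -2 = 4, A[1][1] + B[1][0] = 5 + 0 = 5, A[1][2] + B[2][0] = 0 + 9 = 9) = 4 (attained at k = 0)
  C[1][1] = min over k of (A[1][0] + B[0][1] = 6 + -2 = 4, A[1][1] + B[1][1] = 5 + -1 = 4, A[1][2] + B[2][1] = 0 + 7 = 7) = 4 (attained at k = 0)
  C[1][2] = min over k of (A[1][0] + B[0][2] = 6 + 9 = 15, A[1][1] + B[1][2] = 5 + -1 = 4, A[1][2] + B[2][2] = 0 + -2 = -2) = -2 (attained at k = 2)
  C[2][0] = min over k of (A[2][0] + B[0][0] = 10 + -2 = 8, A[2][1] + B[1][0] = -1 + 0 = -1, A[2][2] + B[2][0] = 0 + 9 = 9) = -1 (attained at k = 1)
  C[2][1] = min over k of (A[2][0] + B[0][1] = 10 + -2 = 8, A[2][1] + B[1][1] = -1 + -1 = -2, A[2][2] + B[2][1] = 0 + 7 = 7) = -2 (attained at k = 1)
  C[2][2] = min over k of (A[2][0] + B[0][2] = 10 + 9 = 19, A[2][1] + B[1][2] = -1 + -1 = -2, A[2][2] + B[2][2] = 0 + -2 = -2) = -2 (attained at k = 1)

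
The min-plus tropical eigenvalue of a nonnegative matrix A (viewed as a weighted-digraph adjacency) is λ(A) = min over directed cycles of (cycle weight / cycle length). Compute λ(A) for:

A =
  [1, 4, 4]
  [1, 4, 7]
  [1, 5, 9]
λ(A) = 1

Enumerate directed cycles and compute their means (weight / length). Sample:
  cycle 0 → 0: weight = 1, length = 1, mean = 1/1 ≈ 1.000
  cycle 1 → 1: weight = 4, length = 1, mean = 4/1 ≈ 4.000
  cycle 2 → 2: weight = 9, length = 1, mean = 9/1 ≈ 9.000
  cycle 0 → 1 → 0: weight = 5, length = 2, mean = 5/2 ≈ 2.500
  cycle 0 → 2 → 0: weight = 5, length = 2, mean = 5/2 ≈ 2.500
  cycle 1 → 0 → 1: weight = 5, length = 2, mean = 5/2 ≈ 2.500
Minimum mean = 1.000, attained e.g. along the cycle 0 → 0 with weight 1 and length 1. So λ(A) = 1/1 = 1.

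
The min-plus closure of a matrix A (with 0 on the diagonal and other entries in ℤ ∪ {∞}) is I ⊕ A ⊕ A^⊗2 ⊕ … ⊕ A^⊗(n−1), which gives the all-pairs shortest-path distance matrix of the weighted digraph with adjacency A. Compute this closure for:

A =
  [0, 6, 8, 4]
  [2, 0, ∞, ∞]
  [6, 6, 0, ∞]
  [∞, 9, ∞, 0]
Closure =
  [0, 6, 8, 4]
  [2, 0, 10, 6]
  [6, 6, 0, 10]
  [11, 9, 19, 0]

This is the Floyd-Warshall all-pairs shortest-path computation. For each intermediate vertex k = 0, 1, …, 3, update dist[i][j] ← min(dist[i][j], dist[i][k] + dist[k][j]). The final matrix gives, for each (i, j), the minimum total weight of any directed path from i to j (possibly empty when i = j).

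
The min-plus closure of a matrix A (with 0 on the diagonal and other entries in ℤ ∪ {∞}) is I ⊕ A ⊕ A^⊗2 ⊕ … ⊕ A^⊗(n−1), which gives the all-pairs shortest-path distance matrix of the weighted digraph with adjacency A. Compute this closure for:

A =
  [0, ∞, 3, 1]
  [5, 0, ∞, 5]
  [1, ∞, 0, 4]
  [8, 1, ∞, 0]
Closure =
  [0, 2, 3, 1]
  [5, 0, 8, 5]
  [1, 3, 0, 2]
  [6, 1, 9, 0]

This is the Floyd-Warshall all-pairs shortest-path computation. For each intermediate vertex k = 0, 1, …, 3, update dist[i][j] ← min(dist[i][j], dist[i][k] + dist[k][j]). The final matrix gives, for each (i, j), the minimum total weight of any directed path from i to j (possibly empty when i = j).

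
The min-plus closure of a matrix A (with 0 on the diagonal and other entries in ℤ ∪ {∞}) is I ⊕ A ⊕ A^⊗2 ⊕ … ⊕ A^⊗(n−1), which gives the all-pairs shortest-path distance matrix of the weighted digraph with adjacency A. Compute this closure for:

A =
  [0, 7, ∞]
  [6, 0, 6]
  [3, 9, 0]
Closure =
  [0, 7, 13]
  [6, 0, 6]
  [3, 9, 0]

This is the Floyd-Warshall all-pairs shortest-path computation. For each intermediate vertex k = 0, 1, …, 2, update dist[i][j] ← min(dist[i][j], dist[i][k] + dist[k][j]). The final matrix gives, for each (i, j), the minimum total weight of any directed path from i to j (possibly empty when i = j).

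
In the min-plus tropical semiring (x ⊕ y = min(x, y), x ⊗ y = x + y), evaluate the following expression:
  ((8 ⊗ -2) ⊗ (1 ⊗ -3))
((8 ⊗ -2) ⊗ (1 ⊗ -3)) = 4

Expand innermost to outermost. Recall ⊕ takes the minimum of its arguments and ⊗ takes their sum. Working out the expression ((8 ⊗ -2) ⊗ (1 ⊗ -3)) gives 4.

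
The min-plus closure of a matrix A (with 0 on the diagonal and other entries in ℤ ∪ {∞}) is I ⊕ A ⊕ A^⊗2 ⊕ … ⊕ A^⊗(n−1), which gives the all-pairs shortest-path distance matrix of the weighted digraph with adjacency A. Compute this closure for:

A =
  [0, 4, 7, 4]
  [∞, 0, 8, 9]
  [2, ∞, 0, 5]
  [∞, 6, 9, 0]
Closure =
  [0, 4, 7, 4]
  [10, 0, 8, 9]
  [2, 6, 0, 5]
  [11, 6, 9, 0]

This is the Floyd-Warshall all-pairs shortest-path computation. For each intermediate vertex k = 0, 1, …, 3, update dist[i][j] ← min(dist[i][j], dist[i][k] + dist[k][j]). The final matrix gives, for each (i, j), the minimum total weight of any directed path from i to j (possibly empty when i = j).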